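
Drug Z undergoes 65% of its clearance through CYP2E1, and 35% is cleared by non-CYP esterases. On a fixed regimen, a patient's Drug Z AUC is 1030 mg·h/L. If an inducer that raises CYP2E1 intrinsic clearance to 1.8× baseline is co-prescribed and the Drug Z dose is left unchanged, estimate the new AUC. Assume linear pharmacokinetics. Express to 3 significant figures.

678 mg·h/L

CYP2E1: 0.65 × 1.8 = 1.17
Other: 0.35 (unchanged)
CL_new/CL_old = 1.17 + 0.35 = 1.52.
New AUC = baseline ÷ relative clearance = 1030 / 1.52 = 678 mg·h/L.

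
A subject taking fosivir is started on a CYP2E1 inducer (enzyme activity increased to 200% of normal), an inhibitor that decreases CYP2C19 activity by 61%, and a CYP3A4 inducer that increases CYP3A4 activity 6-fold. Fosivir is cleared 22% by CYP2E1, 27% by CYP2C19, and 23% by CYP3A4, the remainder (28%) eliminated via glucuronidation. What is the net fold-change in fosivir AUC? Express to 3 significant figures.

The CYP2E1 pathway (22% of clearance) increases to 2× activity: 0.22 × 2 = 0.44.
The CYP2C19 pathway (27% of clearance) is reduced to 0.39× activity: 0.27 × 0.39 = 0.1053.
The CYP3A4 pathway (23% of clearance) rises to 6× activity: 0.23 × 6 = 1.38.
The remaining 28% of clearance is unaffected.
CL_new/CL_old = 0.44 + 0.1053 + 1.38 + 0.28 = 2.2053.
AUC ∝ 1/CL: fold-change = 1 / 2.2053 = 0.453.

0.453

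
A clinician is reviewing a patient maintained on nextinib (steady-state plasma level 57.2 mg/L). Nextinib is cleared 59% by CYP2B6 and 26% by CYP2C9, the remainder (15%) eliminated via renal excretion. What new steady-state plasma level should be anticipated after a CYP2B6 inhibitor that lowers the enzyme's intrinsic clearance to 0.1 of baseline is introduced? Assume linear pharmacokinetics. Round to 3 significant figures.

The CYP2B6 pathway (59% of clearance) falls to 0.1× activity: 0.59 × 0.1 = 0.059.
CYP2C9 (26%) and the residual 15% are unaffected.
New clearance relative to baseline: 0.059 + 0.26 + 0.15 = 0.469.
New steady-state plasma level = baseline ÷ relative clearance = 57.2 / 0.469 = 122 mg/L.

122 mg/L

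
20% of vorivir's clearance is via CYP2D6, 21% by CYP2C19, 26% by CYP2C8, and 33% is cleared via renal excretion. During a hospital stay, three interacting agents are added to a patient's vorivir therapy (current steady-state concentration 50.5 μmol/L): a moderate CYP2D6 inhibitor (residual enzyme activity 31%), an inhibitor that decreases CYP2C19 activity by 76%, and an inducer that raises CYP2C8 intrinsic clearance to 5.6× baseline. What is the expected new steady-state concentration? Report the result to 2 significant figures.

The CYP2D6 pathway (20% of clearance) falls to 0.31× activity: 0.2 × 0.31 = 0.062.
The CYP2C19 pathway (21% of clearance) falls to 0.24× activity: 0.21 × 0.24 = 0.0504.
The CYP2C8 pathway (26% of clearance) increases to 5.6× activity: 0.26 × 5.6 = 1.456.
Non-CYP routes (33%) are unchanged.
New clearance relative to baseline: 0.062 + 0.0504 + 1.456 + 0.33 = 1.8984.
New steady-state concentration = 50.5 / 1.8984 = 27 μmol/L (concentration scales inversely with clearance).

27 μmol/L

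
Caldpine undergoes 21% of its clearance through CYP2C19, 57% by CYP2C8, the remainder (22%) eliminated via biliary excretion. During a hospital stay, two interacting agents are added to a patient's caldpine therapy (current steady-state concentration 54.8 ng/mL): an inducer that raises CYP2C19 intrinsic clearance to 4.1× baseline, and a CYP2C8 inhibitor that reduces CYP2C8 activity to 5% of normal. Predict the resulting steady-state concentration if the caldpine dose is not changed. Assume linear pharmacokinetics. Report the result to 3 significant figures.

CYP2C19: 0.21 × 4.1 = 0.861
CYP2C8: 0.57 × 0.05 = 0.0285
Other: 0.22 (unchanged)
Relative clearance = 0.861 + 0.0285 + 0.22 = 1.1095.
Steady-state concentration ∝ 1/CL: new value = 54.8 / 1.1095 = 49.4 ng/mL.

49.4 ng/mL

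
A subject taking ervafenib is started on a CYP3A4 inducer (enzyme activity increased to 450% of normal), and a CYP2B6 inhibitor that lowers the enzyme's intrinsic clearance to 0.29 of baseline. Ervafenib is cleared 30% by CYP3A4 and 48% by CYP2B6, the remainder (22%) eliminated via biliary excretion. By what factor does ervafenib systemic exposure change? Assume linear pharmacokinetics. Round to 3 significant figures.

CYP3A4: 0.3 × 4.5 = 1.35
CYP2B6: 0.48 × 0.29 = 0.1392
Other: 0.22 (unchanged)
New clearance relative to baseline: 1.35 + 0.1392 + 0.22 = 1.7092.
Because systemic exposure varies inversely with clearance, the combined effect is 1 / 1.7092 = 0.585.

0.585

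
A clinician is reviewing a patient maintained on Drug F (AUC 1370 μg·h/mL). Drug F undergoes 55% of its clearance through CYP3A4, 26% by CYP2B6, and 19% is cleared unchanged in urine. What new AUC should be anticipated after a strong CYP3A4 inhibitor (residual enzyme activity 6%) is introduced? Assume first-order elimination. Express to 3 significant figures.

2.84 × 10³ μg·h/mL

The CYP3A4 pathway (55% of clearance) is reduced to 0.06× activity: 0.55 × 0.06 = 0.033.
CYP2B6 (26%) and the residual 19% are unaffected.
Relative clearance = 0.033 + 0.26 + 0.19 = 0.483.
AUC ∝ 1/CL, so new value = 1370 / 0.483 = 2.84 × 10³ μg·h/mL.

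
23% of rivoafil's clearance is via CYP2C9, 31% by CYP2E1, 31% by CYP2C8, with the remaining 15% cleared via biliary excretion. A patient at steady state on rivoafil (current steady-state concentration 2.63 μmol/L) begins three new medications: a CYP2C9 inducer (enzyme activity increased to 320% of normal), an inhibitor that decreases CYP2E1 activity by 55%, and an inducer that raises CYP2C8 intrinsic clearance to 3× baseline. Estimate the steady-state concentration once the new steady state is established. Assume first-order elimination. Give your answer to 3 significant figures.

The CYP2C9 pathway (23% of clearance) increases to 3.2× activity: 0.23 × 3.2 = 0.736.
The CYP2E1 pathway (31% of clearance) drops to 0.45× activity: 0.31 × 0.45 = 0.1395.
The CYP2C8 pathway (31% of clearance) is boosted to 3× activity: 0.31 × 3 = 0.93.
Non-CYP routes (15%) are unchanged.
Relative clearance = 0.736 + 0.1395 + 0.93 + 0.15 = 1.9555.
New steady-state concentration = 2.63 / 1.9555 = 1.34 μmol/L (concentration scales inversely with clearance).

1.34 μmol/L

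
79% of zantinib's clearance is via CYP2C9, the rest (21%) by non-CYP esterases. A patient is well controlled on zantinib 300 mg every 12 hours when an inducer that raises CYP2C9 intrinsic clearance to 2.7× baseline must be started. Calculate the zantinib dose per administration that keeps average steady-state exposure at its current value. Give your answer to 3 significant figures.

703 mg

The CYP2C9 pathway (79% of clearance) increases to 2.7× activity: 0.79 × 2.7 = 2.133.
The remaining 21% of clearance is unaffected.
New clearance relative to baseline: 2.133 + 0.21 = 2.343.
To maintain the same steady-state level, dose must scale with clearance: new dose = 300 × 2.343 = 703 mg.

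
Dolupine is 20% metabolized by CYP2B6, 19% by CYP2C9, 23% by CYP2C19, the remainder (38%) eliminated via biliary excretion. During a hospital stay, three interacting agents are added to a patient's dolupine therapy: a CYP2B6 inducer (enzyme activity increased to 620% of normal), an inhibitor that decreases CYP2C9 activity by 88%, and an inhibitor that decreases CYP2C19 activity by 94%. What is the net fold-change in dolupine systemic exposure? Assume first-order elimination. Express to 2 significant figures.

The CYP2B6 pathway (20% of clearance) rises to 6.2× activity: 0.2 × 6.2 = 1.24.
The CYP2C9 pathway (19% of clearance) drops to 0.12× activity: 0.19 × 0.12 = 0.0228.
The CYP2C19 pathway (23% of clearance) is reduced to 0.06× activity: 0.23 × 0.06 = 0.0138.
The remaining 38% of clearance is unaffected.
New clearance relative to baseline: 1.24 + 0.0228 + 0.0138 + 0.38 = 1.6566.
Because systemic exposure varies inversely with clearance, the combined effect is 1 / 1.6566 = 0.60.

0.60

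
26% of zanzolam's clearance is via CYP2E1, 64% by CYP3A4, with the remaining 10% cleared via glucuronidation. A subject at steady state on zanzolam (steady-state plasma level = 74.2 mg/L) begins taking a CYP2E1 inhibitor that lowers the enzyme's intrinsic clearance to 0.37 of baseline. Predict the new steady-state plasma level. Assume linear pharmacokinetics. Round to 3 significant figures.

88.7 mg/L

CYP2E1: 0.26 × 0.37 = 0.0962
CYP3A4: 0.64 (unchanged)
Other: 0.1 (unchanged)
New clearance relative to baseline: 0.0962 + 0.64 + 0.1 = 0.8362.
New steady-state plasma level = baseline ÷ relative clearance = 74.2 / 0.8362 = 88.7 mg/L.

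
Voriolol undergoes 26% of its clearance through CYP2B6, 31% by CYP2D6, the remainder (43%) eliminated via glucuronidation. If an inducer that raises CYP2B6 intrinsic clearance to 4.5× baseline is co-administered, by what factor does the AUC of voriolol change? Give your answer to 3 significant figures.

0.524

CYP2B6: 0.26 × 4.5 = 1.17
CYP2D6: 0.31 (unchanged)
Other: 0.43 (unchanged)
Relative clearance = 1.17 + 0.31 + 0.43 = 1.91.
AUC is inversely proportional to clearance, so the fold-change is 1 / 1.91 = 0.524.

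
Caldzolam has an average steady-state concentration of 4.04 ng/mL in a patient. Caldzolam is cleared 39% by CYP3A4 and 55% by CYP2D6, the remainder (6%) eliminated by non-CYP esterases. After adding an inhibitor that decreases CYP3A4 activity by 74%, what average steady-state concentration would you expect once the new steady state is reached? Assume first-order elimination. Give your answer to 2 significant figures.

5.7 ng/mL

The CYP3A4 pathway (39% of clearance) is reduced to 0.26× activity: 0.39 × 0.26 = 0.1014.
CYP2D6 (55%) and the residual 6% are unaffected.
New clearance relative to baseline: 0.1014 + 0.55 + 0.06 = 0.7114.
New average steady-state concentration = baseline ÷ relative clearance = 4.04 / 0.7114 = 5.7 ng/mL.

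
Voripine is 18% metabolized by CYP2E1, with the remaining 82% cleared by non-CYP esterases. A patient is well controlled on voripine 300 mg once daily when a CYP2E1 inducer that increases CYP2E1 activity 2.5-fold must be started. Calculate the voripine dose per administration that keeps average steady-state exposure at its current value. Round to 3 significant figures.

The CYP2E1 pathway (18% of clearance) increases to 2.5× activity: 0.18 × 2.5 = 0.45.
The remaining 82% of clearance is unaffected.
Relative clearance = 0.45 + 0.82 = 1.27.
Exposure is unchanged when dose changes in proportion to clearance. New dose = 300 mg × 1.27 = 381 mg.

381 mg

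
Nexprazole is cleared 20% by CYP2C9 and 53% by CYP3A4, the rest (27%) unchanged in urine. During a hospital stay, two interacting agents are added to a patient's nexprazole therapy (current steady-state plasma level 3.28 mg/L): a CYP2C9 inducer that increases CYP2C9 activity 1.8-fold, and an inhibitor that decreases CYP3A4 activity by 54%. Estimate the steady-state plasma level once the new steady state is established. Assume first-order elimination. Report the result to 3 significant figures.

The CYP2C9 pathway (20% of clearance) is boosted to 1.8× activity: 0.2 × 1.8 = 0.36.
The CYP3A4 pathway (53% of clearance) is reduced to 0.46× activity: 0.53 × 0.46 = 0.2438.
Non-CYP routes (27%) are unchanged.
New clearance relative to baseline: 0.36 + 0.2438 + 0.27 = 0.8738.
New steady-state plasma level = 3.28 / 0.8738 = 3.75 mg/L (concentration scales inversely with clearance).

3.75 mg/L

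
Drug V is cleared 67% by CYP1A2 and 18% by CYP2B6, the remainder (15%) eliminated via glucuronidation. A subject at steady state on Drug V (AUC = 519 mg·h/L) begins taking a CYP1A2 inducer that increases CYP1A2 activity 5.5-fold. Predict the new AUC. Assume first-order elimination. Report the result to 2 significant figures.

CYP1A2: 0.67 × 5.5 = 3.685
CYP2B6: 0.18 (unchanged)
Other: 0.15 (unchanged)
Relative clearance = 3.685 + 0.18 + 0.15 = 4.015.
New AUC = baseline ÷ relative clearance = 519 / 4.015 = 1.3 × 10² mg·h/L.

1.3 × 10² mg·h/L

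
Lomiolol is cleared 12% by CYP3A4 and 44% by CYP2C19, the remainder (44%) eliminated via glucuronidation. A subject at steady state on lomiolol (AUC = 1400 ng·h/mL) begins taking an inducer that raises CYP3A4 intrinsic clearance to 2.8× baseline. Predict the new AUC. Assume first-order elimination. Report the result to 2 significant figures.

CYP3A4: 0.12 × 2.8 = 0.336
CYP2C19: 0.44 (unchanged)
Other: 0.44 (unchanged)
CL_new/CL_old = 0.336 + 0.44 + 0.44 = 1.216.
New AUC = baseline ÷ relative clearance = 1400 / 1.216 = 1.2 × 10³ ng·h/mL.

1.2 × 10³ ng·h/mL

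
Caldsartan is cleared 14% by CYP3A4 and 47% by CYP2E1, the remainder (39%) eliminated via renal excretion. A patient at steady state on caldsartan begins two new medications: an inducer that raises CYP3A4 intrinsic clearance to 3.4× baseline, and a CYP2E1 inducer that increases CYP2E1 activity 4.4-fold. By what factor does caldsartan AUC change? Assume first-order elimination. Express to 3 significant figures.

CYP3A4: 0.14 × 3.4 = 0.476
CYP2E1: 0.47 × 4.4 = 2.068
Other: 0.39 (unchanged)
New clearance relative to baseline: 0.476 + 2.068 + 0.39 = 2.934.
Because AUC varies inversely with clearance, the combined effect is 1 / 2.934 = 0.341.

0.341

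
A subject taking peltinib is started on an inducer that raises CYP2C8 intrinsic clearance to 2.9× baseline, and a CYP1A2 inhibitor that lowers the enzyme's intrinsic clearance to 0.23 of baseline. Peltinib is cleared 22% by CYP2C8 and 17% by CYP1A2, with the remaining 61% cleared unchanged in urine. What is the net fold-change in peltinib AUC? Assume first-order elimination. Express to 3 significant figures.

0.777

CYP2C8: 0.22 × 2.9 = 0.638
CYP1A2: 0.17 × 0.23 = 0.0391
Other: 0.61 (unchanged)
New clearance relative to baseline: 0.638 + 0.0391 + 0.61 = 1.2871.
AUC ∝ 1/CL: fold-change = 1 / 1.2871 = 0.777.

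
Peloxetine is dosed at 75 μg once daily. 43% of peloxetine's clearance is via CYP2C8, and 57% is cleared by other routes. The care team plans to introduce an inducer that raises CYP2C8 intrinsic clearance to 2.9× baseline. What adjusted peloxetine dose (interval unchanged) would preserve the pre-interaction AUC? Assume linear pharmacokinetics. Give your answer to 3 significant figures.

136 μg

The CYP2C8 pathway (43% of clearance) rises to 2.9× activity: 0.43 × 2.9 = 1.247.
The remaining 57% of clearance is unaffected.
CL_new/CL_old = 1.247 + 0.57 = 1.817.
Css,avg = (dose rate)/CL, so holding Css fixed requires dose ∝ CL: 75 × 1.817 = 136 μg.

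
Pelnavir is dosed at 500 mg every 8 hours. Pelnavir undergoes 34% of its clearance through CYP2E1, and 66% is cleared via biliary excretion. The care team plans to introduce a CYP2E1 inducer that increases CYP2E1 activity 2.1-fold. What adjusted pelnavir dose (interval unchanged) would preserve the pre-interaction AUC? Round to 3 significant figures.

The CYP2E1 pathway (34% of clearance) is boosted to 2.1× activity: 0.34 × 2.1 = 0.714.
The remaining 66% of clearance is unaffected.
CL_new/CL_old = 0.714 + 0.66 = 1.374.
To maintain the same steady-state level, dose must scale with clearance: new dose = 500 × 1.374 = 687 mg.

687 mg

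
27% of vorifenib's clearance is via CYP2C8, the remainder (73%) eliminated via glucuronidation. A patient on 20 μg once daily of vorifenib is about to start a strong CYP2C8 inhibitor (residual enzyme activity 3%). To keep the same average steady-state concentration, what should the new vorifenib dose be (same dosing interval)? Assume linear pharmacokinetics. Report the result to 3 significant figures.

14.8 μg

The CYP2C8 pathway (27% of clearance) is reduced to 0.03× activity: 0.27 × 0.03 = 0.0081.
Non-CYP routes (73%) are unchanged.
Relative clearance = 0.0081 + 0.73 = 0.7381.
To maintain the same steady-state level, dose must scale with clearance: new dose = 20 × 0.7381 = 14.8 μg.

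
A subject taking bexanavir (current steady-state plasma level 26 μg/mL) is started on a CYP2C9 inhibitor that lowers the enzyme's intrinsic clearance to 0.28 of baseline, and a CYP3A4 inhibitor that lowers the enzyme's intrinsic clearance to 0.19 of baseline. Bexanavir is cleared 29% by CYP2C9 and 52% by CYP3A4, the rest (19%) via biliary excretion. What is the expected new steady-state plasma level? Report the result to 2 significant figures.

The CYP2C9 pathway (29% of clearance) falls to 0.28× activity: 0.29 × 0.28 = 0.0812.
The CYP3A4 pathway (52% of clearance) is reduced to 0.19× activity: 0.52 × 0.19 = 0.0988.
The remaining 19% of clearance is unaffected.
Relative clearance = 0.0812 + 0.0988 + 0.19 = 0.37.
Steady-state plasma level ∝ 1/CL: new value = 26 / 0.37 = 70 μg/mL.

70 μg/mL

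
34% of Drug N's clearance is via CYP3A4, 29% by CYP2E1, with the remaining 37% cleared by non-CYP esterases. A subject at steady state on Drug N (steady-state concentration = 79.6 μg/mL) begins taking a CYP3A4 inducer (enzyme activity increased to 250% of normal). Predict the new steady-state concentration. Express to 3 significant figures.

52.7 μg/mL

The CYP3A4 pathway (34% of clearance) increases to 2.5× activity: 0.34 × 2.5 = 0.85.
CYP2E1 (29%) and the residual 37% are unaffected.
CL_new/CL_old = 0.85 + 0.29 + 0.37 = 1.51.
New steady-state concentration = baseline ÷ relative clearance = 79.6 / 1.51 = 52.7 μg/mL.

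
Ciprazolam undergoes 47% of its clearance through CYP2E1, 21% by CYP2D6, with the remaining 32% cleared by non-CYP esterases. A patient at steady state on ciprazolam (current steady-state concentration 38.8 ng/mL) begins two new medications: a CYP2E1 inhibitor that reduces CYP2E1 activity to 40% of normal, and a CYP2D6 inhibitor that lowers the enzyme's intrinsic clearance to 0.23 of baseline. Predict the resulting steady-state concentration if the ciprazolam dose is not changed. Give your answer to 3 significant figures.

The CYP2E1 pathway (47% of clearance) falls to 0.4× activity: 0.47 × 0.4 = 0.188.
The CYP2D6 pathway (21% of clearance) falls to 0.23× activity: 0.21 × 0.23 = 0.0483.
Non-CYP routes (32%) are unchanged.
Relative clearance = 0.188 + 0.0483 + 0.32 = 0.5563.
Steady-state concentration ∝ 1/CL: new value = 38.8 / 0.5563 = 69.7 ng/mL.

69.7 ng/mL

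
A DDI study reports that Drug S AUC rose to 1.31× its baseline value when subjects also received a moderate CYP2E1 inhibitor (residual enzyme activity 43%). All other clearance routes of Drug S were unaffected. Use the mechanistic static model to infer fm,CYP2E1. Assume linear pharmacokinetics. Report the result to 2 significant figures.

0.42

CL'/CL = 1 / 1.31 = 0.7634
0.43·fm + (1 − fm) = 0.7634
fm = (0.7634 − 1) / (0.43 − 1) = 0.42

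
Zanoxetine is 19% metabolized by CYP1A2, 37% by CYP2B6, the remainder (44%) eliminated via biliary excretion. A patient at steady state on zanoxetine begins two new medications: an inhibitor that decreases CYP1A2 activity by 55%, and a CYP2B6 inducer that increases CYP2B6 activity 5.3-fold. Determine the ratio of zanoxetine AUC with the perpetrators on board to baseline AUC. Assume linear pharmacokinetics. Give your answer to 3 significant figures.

0.402

The CYP1A2 pathway (19% of clearance) is reduced to 0.45× activity: 0.19 × 0.45 = 0.0855.
The CYP2B6 pathway (37% of clearance) increases to 5.3× activity: 0.37 × 5.3 = 1.961.
Non-CYP routes (44%) are unchanged.
Relative clearance = 0.0855 + 1.961 + 0.44 = 2.4865.
AUC ∝ 1/CL: fold-change = 1 / 2.4865 = 0.402.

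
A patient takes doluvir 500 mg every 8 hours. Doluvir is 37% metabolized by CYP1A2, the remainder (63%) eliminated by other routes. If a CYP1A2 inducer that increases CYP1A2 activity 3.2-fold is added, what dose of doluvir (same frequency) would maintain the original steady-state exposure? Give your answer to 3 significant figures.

CYP1A2: 0.37 × 3.2 = 1.184
Other: 0.63 (unchanged)
CL_new/CL_old = 1.184 + 0.63 = 1.814.
Css,avg = (dose rate)/CL, so holding Css fixed requires dose ∝ CL: 500 × 1.814 = 907 mg.

907 mg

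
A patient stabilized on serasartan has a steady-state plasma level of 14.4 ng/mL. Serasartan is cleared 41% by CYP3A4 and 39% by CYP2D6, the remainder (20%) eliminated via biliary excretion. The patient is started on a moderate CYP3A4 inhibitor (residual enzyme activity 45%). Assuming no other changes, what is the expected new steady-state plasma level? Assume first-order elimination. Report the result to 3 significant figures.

The CYP3A4 pathway (41% of clearance) falls to 0.45× activity: 0.41 × 0.45 = 0.1845.
CYP2D6 (39%) and the residual 20% are unaffected.
Relative clearance = 0.1845 + 0.39 + 0.2 = 0.7745.
New steady-state plasma level = baseline ÷ relative clearance = 14.4 / 0.7745 = 18.6 ng/mL.

18.6 ng/mL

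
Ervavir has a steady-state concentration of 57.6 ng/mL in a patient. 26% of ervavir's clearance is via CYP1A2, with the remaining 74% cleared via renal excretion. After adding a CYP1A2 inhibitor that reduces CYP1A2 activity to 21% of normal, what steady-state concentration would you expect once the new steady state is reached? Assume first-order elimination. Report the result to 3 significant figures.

72.5 ng/mL

The CYP1A2 pathway (26% of clearance) falls to 0.21× activity: 0.26 × 0.21 = 0.0546.
Non-CYP routes (74%) are unchanged.
CL_new/CL_old = 0.0546 + 0.74 = 0.7946.
Steady-state concentration ∝ 1/CL, so new value = 57.6 / 0.7946 = 72.5 ng/mL.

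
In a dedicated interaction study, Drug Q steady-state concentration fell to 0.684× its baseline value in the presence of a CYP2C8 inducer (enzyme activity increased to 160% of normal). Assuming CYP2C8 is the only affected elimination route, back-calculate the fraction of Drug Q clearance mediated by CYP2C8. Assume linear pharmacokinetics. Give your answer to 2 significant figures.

0.77

CL'/CL = 1 / 0.684 = 1.462
1.6·fm + (1 − fm) = 1.462
fm = (1.462 − 1) / (1.6 − 1) = 0.77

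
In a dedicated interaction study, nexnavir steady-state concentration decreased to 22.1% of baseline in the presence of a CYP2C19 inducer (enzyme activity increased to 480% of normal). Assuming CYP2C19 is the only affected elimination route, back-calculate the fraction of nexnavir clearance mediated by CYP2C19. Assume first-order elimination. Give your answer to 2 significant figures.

Call the CYP2C19 fraction fm. After the interaction, CL_new/CL_old = fm × 4.8 + (1 − fm).
Steady-state concentration ratio = 1 / (new CL fraction), so new CL fraction = 1 / 0.221 = 4.525.
fm × 4.8 + 1 − fm = 4.525  ⇒  fm × (4.8 − 1) = 3.525  ⇒  fm = 0.93.

0.93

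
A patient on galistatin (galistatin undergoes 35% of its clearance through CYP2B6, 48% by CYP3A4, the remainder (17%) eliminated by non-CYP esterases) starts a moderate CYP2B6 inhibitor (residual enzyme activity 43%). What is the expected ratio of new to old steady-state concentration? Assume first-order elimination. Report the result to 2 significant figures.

CYP2B6: 0.35 × 0.43 = 0.1505
CYP3A4: 0.48 (unchanged)
Other: 0.17 (unchanged)
CL_new/CL_old = 0.1505 + 0.48 + 0.17 = 0.8005.
Steady-state concentration is inversely proportional to clearance, so the fold-change is 1 / 0.8005 = 1.2.

1.2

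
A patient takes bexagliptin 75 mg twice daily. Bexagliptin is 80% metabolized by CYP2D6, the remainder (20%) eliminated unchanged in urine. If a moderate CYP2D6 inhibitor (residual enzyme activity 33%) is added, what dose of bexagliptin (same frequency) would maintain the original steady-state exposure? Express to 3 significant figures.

34.8 mg

The CYP2D6 pathway (80% of clearance) drops to 0.33× activity: 0.8 × 0.33 = 0.264.
The remaining 20% of clearance is unaffected.
CL_new/CL_old = 0.264 + 0.2 = 0.464.
To maintain the same steady-state level, dose must scale with clearance: new dose = 75 × 0.464 = 34.8 mg.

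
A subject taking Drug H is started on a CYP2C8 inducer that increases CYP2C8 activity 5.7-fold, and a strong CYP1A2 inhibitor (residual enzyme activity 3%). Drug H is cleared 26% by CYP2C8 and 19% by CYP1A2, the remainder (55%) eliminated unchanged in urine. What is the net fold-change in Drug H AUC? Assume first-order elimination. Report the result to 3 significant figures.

CYP2C8: 0.26 × 5.7 = 1.482
CYP1A2: 0.19 × 0.03 = 0.0057
Other: 0.55 (unchanged)
CL_new/CL_old = 1.482 + 0.0057 + 0.55 = 2.0377.
AUC ∝ 1/CL: fold-change = 1 / 2.0377 = 0.491.

0.491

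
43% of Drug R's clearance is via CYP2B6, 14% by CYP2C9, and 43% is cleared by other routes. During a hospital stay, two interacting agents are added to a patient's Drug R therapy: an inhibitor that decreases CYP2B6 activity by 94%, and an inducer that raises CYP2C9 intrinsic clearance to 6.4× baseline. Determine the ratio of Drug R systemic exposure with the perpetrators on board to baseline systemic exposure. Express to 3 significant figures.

The CYP2B6 pathway (43% of clearance) is reduced to 0.06× activity: 0.43 × 0.06 = 0.0258.
The CYP2C9 pathway (14% of clearance) rises to 6.4× activity: 0.14 × 6.4 = 0.896.
Non-CYP routes (43%) are unchanged.
New clearance relative to baseline: 0.0258 + 0.896 + 0.43 = 1.3518.
Systemic exposure ∝ 1/CL: fold-change = 1 / 1.3518 = 0.740.

0.740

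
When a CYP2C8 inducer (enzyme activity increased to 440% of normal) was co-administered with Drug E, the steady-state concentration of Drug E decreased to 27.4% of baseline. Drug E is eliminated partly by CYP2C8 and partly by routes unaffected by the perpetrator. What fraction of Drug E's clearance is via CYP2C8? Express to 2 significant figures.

Write x for the fraction cleared via CYP2C8. The observed steady-state concentration change means clearance rose to 1/0.274 = 3.65 of baseline.
Setting x·4.4 + (1 − x) = 3.65 and solving: x = (3.65 − 1)/(4.4 − 1) = 0.78.

0.78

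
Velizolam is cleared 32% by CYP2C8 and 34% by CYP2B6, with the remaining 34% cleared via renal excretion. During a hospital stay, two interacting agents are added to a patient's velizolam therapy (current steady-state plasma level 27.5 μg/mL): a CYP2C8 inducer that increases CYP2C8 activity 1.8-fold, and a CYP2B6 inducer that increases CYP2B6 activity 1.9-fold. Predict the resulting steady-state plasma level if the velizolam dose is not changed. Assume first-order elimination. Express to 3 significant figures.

The CYP2C8 pathway (32% of clearance) is boosted to 1.8× activity: 0.32 × 1.8 = 0.576.
The CYP2B6 pathway (34% of clearance) is boosted to 1.9× activity: 0.34 × 1.9 = 0.646.
The remaining 34% of clearance is unaffected.
CL_new/CL_old = 0.576 + 0.646 + 0.34 = 1.562.
Dividing the baseline by the relative clearance: 27.5 / 1.562 = 17.6 μg/mL.

17.6 μg/mL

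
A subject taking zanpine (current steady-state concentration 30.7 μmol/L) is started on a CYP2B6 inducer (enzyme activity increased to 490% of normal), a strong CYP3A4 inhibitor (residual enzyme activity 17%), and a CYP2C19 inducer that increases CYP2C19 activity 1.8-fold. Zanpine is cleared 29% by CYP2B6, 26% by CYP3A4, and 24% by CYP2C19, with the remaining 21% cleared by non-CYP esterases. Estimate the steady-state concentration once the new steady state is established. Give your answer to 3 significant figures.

CYP2B6: 0.29 × 4.9 = 1.421
CYP3A4: 0.26 × 0.17 = 0.0442
CYP2C19: 0.24 × 1.8 = 0.432
Other: 0.21 (unchanged)
New clearance relative to baseline: 1.421 + 0.0442 + 0.432 + 0.21 = 2.1072.
New steady-state concentration = 30.7 / 2.1072 = 14.6 μmol/L (concentration scales inversely with clearance).

14.6 μmol/L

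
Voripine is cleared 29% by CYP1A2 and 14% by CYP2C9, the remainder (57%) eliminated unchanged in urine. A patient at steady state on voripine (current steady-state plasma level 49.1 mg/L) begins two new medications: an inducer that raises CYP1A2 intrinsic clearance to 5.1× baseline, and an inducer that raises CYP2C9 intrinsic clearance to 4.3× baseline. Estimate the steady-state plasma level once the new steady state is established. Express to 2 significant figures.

The CYP1A2 pathway (29% of clearance) rises to 5.1× activity: 0.29 × 5.1 = 1.479.
The CYP2C9 pathway (14% of clearance) is boosted to 4.3× activity: 0.14 × 4.3 = 0.602.
The remaining 57% of clearance is unaffected.
Relative clearance = 1.479 + 0.602 + 0.57 = 2.651.
Dividing the baseline by the relative clearance: 49.1 / 2.651 = 19 mg/L.

19 mg/L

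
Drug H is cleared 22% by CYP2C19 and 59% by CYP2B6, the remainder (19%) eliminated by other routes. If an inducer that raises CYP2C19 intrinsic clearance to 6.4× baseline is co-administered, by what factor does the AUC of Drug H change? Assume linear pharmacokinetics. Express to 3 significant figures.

CYP2C19: 0.22 × 6.4 = 1.408
CYP2B6: 0.59 (unchanged)
Other: 0.19 (unchanged)
New clearance relative to baseline: 1.408 + 0.59 + 0.19 = 2.188.
AUC is inversely proportional to clearance, so the fold-change is 1 / 2.188 = 0.457.

0.457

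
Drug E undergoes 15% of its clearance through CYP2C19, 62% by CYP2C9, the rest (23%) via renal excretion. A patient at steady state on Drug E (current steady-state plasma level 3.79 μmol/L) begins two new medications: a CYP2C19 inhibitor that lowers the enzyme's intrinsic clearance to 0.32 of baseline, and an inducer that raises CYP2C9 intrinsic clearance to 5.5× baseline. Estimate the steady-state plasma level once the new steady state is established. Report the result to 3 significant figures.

1.03 μmol/L

The CYP2C19 pathway (15% of clearance) drops to 0.32× activity: 0.15 × 0.32 = 0.048.
The CYP2C9 pathway (62% of clearance) is boosted to 5.5× activity: 0.62 × 5.5 = 3.41.
The remaining 23% of clearance is unaffected.
Relative clearance = 0.048 + 3.41 + 0.23 = 3.688.
New steady-state plasma level = 3.79 / 3.688 = 1.03 μmol/L (concentration scales inversely with clearance).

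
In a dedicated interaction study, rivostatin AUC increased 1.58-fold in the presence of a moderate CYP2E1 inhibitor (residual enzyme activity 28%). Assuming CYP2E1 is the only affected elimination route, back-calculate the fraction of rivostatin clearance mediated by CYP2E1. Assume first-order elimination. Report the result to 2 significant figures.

0.51

Call the CYP2E1 fraction fm. After the interaction, CL_new/CL_old = fm × 0.28 + (1 − fm).
AUC ratio = 1 / (new CL fraction), so new CL fraction = 1 / 1.58 = 0.6329.
fm × 0.28 + 1 − fm = 0.6329  ⇒  fm × (0.28 − 1) = −0.3671  ⇒  fm = 0.51.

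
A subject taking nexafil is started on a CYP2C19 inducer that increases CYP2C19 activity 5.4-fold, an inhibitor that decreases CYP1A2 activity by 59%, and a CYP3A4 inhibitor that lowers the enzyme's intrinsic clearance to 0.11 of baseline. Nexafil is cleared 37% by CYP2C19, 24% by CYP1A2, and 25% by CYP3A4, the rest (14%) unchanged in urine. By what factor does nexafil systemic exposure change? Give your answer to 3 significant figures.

CYP2C19: 0.37 × 5.4 = 1.998
CYP1A2: 0.24 × 0.41 = 0.0984
CYP3A4: 0.25 × 0.11 = 0.0275
Other: 0.14 (unchanged)
Relative clearance = 1.998 + 0.0984 + 0.0275 + 0.14 = 2.2639.
Systemic exposure ∝ 1/CL: fold-change = 1 / 2.2639 = 0.442.

0.442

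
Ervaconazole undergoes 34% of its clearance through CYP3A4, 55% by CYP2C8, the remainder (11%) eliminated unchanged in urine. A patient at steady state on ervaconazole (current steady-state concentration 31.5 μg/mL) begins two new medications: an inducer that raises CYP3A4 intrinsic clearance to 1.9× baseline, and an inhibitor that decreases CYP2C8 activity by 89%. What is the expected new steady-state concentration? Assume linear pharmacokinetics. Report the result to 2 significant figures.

39 μg/mL

The CYP3A4 pathway (34% of clearance) rises to 1.9× activity: 0.34 × 1.9 = 0.646.
The CYP2C8 pathway (55% of clearance) is reduced to 0.11× activity: 0.55 × 0.11 = 0.0605.
Non-CYP routes (11%) are unchanged.
New clearance relative to baseline: 0.646 + 0.0605 + 0.11 = 0.8165.
Steady-state concentration ∝ 1/CL: new value = 31.5 / 0.8165 = 39 μg/mL.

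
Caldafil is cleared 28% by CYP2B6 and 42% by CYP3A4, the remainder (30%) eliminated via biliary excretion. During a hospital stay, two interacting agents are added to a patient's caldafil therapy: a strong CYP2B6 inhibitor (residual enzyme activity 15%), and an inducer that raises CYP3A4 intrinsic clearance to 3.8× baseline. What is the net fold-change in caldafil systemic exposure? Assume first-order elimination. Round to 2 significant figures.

CYP2B6: 0.28 × 0.15 = 0.042
CYP3A4: 0.42 × 3.8 = 1.596
Other: 0.3 (unchanged)
New clearance relative to baseline: 0.042 + 1.596 + 0.3 = 1.938.
Net systemic exposure ratio = 1 / 1.938 = 0.52.

0.52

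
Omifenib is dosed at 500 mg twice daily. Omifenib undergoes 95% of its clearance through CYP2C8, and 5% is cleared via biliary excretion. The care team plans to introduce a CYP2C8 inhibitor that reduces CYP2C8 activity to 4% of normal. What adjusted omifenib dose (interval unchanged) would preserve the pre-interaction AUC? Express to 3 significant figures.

44.0 mg

The CYP2C8 pathway (95% of clearance) falls to 0.04× activity: 0.95 × 0.04 = 0.038.
Non-CYP routes (5%) are unchanged.
New clearance relative to baseline: 0.038 + 0.05 = 0.088.
Exposure is unchanged when dose changes in proportion to clearance. New dose = 500 mg × 0.088 = 44.0 mg.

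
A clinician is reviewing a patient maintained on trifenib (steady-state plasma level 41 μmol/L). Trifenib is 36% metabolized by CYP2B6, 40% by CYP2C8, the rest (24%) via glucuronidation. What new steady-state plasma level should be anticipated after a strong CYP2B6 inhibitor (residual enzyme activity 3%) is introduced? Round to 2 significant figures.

63 μmol/L

CYP2B6: 0.36 × 0.03 = 0.0108
CYP2C8: 0.4 (unchanged)
Other: 0.24 (unchanged)
New clearance relative to baseline: 0.0108 + 0.4 + 0.24 = 0.6508.
With dosing unchanged, steady-state plasma level scales as 1/CL: 41 / 0.6508 = 63 μmol/L.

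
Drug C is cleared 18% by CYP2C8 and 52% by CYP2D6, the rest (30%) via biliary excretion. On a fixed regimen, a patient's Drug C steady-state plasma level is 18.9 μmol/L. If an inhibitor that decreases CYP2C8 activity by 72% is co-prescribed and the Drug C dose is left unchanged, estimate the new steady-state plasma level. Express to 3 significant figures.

21.7 μmol/L

CYP2C8: 0.18 × 0.28 = 0.0504
CYP2D6: 0.52 (unchanged)
Other: 0.3 (unchanged)
New clearance relative to baseline: 0.0504 + 0.52 + 0.3 = 0.8704.
Steady-state plasma level ∝ 1/CL, so new value = 18.9 / 0.8704 = 21.7 μmol/L.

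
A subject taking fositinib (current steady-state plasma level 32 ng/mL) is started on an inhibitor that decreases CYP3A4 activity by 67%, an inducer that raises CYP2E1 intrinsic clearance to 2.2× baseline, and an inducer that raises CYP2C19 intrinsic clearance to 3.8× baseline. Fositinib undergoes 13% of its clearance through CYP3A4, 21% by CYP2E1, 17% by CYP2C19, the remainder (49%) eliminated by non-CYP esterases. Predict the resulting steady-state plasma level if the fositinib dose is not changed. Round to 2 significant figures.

20 ng/mL

CYP3A4: 0.13 × 0.33 = 0.0429
CYP2E1: 0.21 × 2.2 = 0.462
CYP2C19: 0.17 × 3.8 = 0.646
Other: 0.49 (unchanged)
New clearance relative to baseline: 0.0429 + 0.462 + 0.646 + 0.49 = 1.6409.
Steady-state plasma level ∝ 1/CL: new value = 32 / 1.6409 = 20 ng/mL.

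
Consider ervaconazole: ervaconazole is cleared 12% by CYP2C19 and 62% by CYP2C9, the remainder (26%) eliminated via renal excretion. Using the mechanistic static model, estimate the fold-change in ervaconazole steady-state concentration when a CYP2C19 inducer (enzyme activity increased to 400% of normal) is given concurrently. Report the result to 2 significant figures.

The CYP2C19 pathway (12% of clearance) increases to 4× activity: 0.12 × 4 = 0.48.
CYP2C9 (62%) and the residual 26% are unaffected.
CL_new/CL_old = 0.48 + 0.62 + 0.26 = 1.36.
Steady-state concentration ratio = CL_old/CL_new = 1 / 1.36 = 0.74.

0.74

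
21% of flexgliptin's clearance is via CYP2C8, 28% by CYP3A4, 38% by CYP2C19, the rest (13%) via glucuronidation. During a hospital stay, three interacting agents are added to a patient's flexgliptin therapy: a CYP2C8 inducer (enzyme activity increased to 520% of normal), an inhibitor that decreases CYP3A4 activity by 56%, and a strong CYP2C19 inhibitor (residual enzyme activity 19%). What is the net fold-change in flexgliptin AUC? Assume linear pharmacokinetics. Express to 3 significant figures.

The CYP2C8 pathway (21% of clearance) increases to 5.2× activity: 0.21 × 5.2 = 1.092.
The CYP3A4 pathway (28% of clearance) drops to 0.44× activity: 0.28 × 0.44 = 0.1232.
The CYP2C19 pathway (38% of clearance) falls to 0.19× activity: 0.38 × 0.19 = 0.0722.
Non-CYP routes (13%) are unchanged.
New clearance relative to baseline: 1.092 + 0.1232 + 0.0722 + 0.13 = 1.4174.
Net AUC ratio = 1 / 1.4174 = 0.706.

0.706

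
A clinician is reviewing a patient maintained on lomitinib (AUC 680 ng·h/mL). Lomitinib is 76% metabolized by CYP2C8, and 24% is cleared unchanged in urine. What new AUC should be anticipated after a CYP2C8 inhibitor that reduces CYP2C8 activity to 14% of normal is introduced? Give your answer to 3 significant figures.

1.96 × 10³ ng·h/mL

CYP2C8: 0.76 × 0.14 = 0.1064
Other: 0.24 (unchanged)
CL_new/CL_old = 0.1064 + 0.24 = 0.3464.
New AUC = baseline ÷ relative clearance = 680 / 0.3464 = 1.96 × 10³ ng·h/mL.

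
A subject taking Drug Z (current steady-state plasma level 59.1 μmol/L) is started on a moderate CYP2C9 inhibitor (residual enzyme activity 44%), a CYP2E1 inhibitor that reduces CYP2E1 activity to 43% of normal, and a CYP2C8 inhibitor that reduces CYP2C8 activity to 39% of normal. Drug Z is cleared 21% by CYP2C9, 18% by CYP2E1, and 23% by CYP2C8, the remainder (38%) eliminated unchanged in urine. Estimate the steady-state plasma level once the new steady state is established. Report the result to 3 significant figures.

92.4 μmol/L

CYP2C9: 0.21 × 0.44 = 0.0924
CYP2E1: 0.18 × 0.43 = 0.0774
CYP2C8: 0.23 × 0.39 = 0.0897
Other: 0.38 (unchanged)
CL_new/CL_old = 0.0924 + 0.0774 + 0.0897 + 0.38 = 0.6395.
Steady-state plasma level ∝ 1/CL: new value = 59.1 / 0.6395 = 92.4 μmol/L.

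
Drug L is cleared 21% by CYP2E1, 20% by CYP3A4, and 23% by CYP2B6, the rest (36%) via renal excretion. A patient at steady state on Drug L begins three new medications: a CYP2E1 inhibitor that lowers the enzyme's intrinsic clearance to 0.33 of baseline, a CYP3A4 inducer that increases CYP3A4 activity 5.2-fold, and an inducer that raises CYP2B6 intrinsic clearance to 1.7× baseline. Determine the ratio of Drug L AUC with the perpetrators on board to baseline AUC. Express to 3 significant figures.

0.538

The CYP2E1 pathway (21% of clearance) is reduced to 0.33× activity: 0.21 × 0.33 = 0.0693.
The CYP3A4 pathway (20% of clearance) increases to 5.2× activity: 0.2 × 5.2 = 1.04.
The CYP2B6 pathway (23% of clearance) is boosted to 1.7× activity: 0.23 × 1.7 = 0.391.
The remaining 36% of clearance is unaffected.
Relative clearance = 0.0693 + 1.04 + 0.391 + 0.36 = 1.8603.
Net AUC ratio = 1 / 1.8603 = 0.538.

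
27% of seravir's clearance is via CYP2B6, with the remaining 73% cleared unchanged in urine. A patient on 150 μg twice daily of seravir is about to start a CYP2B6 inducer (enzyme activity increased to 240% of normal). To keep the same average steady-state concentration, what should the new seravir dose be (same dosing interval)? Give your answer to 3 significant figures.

207 μg

The CYP2B6 pathway (27% of clearance) rises to 2.4× activity: 0.27 × 2.4 = 0.648.
The remaining 73% of clearance is unaffected.
Relative clearance = 0.648 + 0.73 = 1.378.
Css,avg = (dose rate)/CL, so holding Css fixed requires dose ∝ CL: 150 × 1.378 = 207 μg.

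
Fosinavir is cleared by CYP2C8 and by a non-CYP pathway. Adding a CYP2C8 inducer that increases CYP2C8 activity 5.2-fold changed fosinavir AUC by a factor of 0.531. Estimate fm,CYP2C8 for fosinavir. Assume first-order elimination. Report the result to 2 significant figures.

Let x = fm,CYP2C8. Because AUC ∝ 1/CL, relative clearance rose to 1/0.531 = 1.883.
Setting x·5.2 + (1 − x) = 1.883 and solving: x = (1.883 − 1)/(5.2 − 1) = 0.21.

0.21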